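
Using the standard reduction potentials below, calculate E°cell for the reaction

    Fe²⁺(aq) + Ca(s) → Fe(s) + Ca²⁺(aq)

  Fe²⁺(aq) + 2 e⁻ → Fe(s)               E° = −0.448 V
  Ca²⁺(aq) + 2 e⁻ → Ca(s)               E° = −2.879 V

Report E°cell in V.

Fe²⁺(aq) gains electrons, so the Fe²⁺/Fe couple is the cathode; the Ca²⁺/Ca couple is the anode.
E°cell = E°(cathode) − E°(anode) = −0.448 − (−2.879) = +2.431 V.

+2.431 V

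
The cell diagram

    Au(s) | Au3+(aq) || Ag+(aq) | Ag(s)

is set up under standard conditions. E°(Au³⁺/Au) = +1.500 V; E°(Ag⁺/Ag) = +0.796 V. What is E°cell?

−0.704 V

By convention the left-hand electrode in cell notation is the anode (oxidation) and the right-hand electrode is the cathode (reduction).
E°cell = E°(right) − E°(left) = +0.796 − (+1.500) = −0.704 V.
The negative sign shows that, as written, the cell would require an external voltage to drive the reaction.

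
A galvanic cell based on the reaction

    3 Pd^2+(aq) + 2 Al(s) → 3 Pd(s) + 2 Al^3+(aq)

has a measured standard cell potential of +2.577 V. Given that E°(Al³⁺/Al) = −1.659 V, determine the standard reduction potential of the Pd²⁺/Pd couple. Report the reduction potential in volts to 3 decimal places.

+0.918 V

In the reaction as written the Pd²⁺/Pd couple is reduced (cathode) and Al³⁺/Al is oxidized (anode), so E°cell = E°(Pd²⁺/Pd) − E°(Al³⁺/Al).
E°(Pd²⁺/Pd) = E°cell + E°(anode) = +2.577 + (−1.659) = +0.918 V.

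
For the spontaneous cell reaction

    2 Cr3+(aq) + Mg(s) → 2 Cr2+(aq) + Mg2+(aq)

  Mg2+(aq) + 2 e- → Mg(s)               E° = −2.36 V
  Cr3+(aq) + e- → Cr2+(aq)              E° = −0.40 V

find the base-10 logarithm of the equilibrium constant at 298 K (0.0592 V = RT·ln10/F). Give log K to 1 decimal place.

The Cr³⁺/Cr²⁺ couple is reduced (cathode); E°cell = −0.40 − (−2.36) = +1.96 V with n = 2.
At equilibrium E = 0, so log K = nE°cell / 0.0592 = (2)(+1.96) / 0.0592 = 66.2.

log K = 66.2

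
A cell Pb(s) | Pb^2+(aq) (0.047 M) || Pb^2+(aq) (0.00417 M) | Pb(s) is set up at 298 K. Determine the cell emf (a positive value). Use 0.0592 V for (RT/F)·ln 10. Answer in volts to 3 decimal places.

0.031 V

For a concentration cell E°cell = 0, since both electrodes use the same couple.
The compartment with the higher Pb^2+(aq) concentration (0.047 M) acts as the cathode; ions are reduced there and produced at the dilute (0.00417 M) anode.
With n = 2, Ecell = −(0.0592/2)·log([dilute]/[conc]) = −(0.0592/2)·log(0.00417/0.047) = +0.031 V.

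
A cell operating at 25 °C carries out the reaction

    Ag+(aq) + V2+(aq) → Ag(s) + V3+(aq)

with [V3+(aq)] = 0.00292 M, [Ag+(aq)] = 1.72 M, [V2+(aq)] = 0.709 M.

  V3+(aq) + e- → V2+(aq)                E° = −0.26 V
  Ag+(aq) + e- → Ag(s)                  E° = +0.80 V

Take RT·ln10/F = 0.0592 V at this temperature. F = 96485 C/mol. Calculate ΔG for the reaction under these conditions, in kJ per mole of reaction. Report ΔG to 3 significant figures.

The standard cell potential is +0.80 − (−0.26) = +1.06 V, with n = 1 electron in the balanced equation.
Here Q = [V3+(aq)] / ([Ag+(aq)]·[V2+(aq)]) = 0.00239 (log Q = −2.621), giving E = +1.06 − (0.0592/1)·(−2.621) = +1.2152 V.
ΔG = −nFE = −(1)(96485)(+1.2152) J/mol = −117 kJ/mol.

−117 kJ/mol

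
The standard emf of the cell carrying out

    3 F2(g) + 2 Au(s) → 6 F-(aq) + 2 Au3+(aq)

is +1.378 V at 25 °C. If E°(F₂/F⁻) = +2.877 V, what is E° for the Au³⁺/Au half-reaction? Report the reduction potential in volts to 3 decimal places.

In the reaction as written the F₂/F⁻ couple is reduced (cathode) and Au³⁺/Au is oxidized (anode), so E°cell = E°(F₂/F⁻) − E°(Au³⁺/Au).
E°(Au³⁺/Au) = E°(cathode) − E°cell = +2.877 − (+1.378) = +1.499 V.

+1.499 V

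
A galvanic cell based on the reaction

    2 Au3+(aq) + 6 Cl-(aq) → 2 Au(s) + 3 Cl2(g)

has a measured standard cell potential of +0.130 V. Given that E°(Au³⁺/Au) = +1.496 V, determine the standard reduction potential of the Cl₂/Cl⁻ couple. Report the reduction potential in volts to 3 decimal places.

In the reaction as written the Au³⁺/Au couple is reduced (cathode) and Cl₂/Cl⁻ is oxidized (anode), so E°cell = E°(Au³⁺/Au) − E°(Cl₂/Cl⁻).
E°(Cl₂/Cl⁻) = E°(cathode) − E°cell = +1.496 − (+0.130) = +1.366 V.

+1.366 V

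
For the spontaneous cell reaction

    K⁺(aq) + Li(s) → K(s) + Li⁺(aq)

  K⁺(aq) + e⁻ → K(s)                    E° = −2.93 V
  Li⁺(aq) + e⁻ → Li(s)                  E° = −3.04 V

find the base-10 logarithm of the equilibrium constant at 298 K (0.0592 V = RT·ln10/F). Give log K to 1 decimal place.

The K⁺/K couple is reduced (cathode); E°cell = −2.93 − (−3.04) = +0.11 V with n = 1.
At equilibrium E = 0, so log K = nE°cell / 0.0592 = (1)(+0.11) / 0.0592 = 1.9.

log K = 1.9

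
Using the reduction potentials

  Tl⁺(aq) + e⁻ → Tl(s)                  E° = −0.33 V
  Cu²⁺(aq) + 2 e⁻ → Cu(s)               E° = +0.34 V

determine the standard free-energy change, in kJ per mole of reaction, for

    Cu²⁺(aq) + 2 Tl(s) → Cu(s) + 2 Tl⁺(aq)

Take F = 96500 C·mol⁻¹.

−129 kJ/mol

In the reaction as written Cu²⁺(aq) is reduced, so the Cu²⁺/Cu couple is the cathode and Tl⁺/Tl is the anode.
E°cell = +0.34 − (−0.33) = +0.67 V; balancing electrons gives n = 2.
ΔG° = −nFE°cell = −(2)(96500)(+0.67) J/mol = −129 kJ/mol.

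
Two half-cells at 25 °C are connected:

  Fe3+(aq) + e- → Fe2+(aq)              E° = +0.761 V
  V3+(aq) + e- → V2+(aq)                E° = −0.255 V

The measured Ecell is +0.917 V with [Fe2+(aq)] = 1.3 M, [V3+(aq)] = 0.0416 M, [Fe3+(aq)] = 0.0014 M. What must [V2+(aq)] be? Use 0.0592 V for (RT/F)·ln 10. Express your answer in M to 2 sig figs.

0.82 M

Fe³⁺/Fe²⁺ is the cathode (higher E°); E°cell = +0.761 − (−0.255) = +1.016 V with n = 1.
Since E = E° − (0.0592/n)·log Q, log Q = n(E° − E)/0.0592 = 1.672.
For Fe3+(aq) + V2+(aq) → Fe2+(aq) + V3+(aq), the reaction quotient is Q = ([Fe2+(aq)]·[V3+(aq)]) / ([Fe3+(aq)]·[V2+(aq)]).
Substituting the known concentrations and solving, log [V2+(aq)] = −0.085 and [V2+(aq)] = 0.82 M.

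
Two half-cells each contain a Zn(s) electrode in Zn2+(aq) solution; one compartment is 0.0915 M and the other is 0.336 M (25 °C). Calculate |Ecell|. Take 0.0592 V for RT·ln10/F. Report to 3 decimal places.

For a concentration cell E°cell = 0, since both electrodes use the same couple.
The compartment with the higher Zn2+(aq) concentration (0.336 M) acts as the cathode; ions are reduced there and produced at the dilute (0.0915 M) anode.
With n = 2, Ecell = −(0.0592/2)·log([dilute]/[conc]) = −(0.0592/2)·log(0.0915/0.336) = +0.017 V.

0.017 V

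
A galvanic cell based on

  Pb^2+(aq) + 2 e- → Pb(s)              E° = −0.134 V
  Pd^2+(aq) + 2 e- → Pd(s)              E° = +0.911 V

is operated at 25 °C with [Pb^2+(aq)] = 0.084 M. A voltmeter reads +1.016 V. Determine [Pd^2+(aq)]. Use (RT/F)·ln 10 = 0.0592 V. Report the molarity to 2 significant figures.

0.0088 M

Pd²⁺/Pd is the cathode (higher E°); E°cell = +0.911 − (−0.134) = +1.045 V with n = 2.
Since E = E° − (0.0592/n)·log Q, log Q = n(E° − E)/0.0592 = 0.980.
For Pd^2+(aq) + Pb(s) → Pd(s) + Pb^2+(aq), the reaction quotient is Q = [Pb^2+(aq)] / [Pd^2+(aq)].
Isolating [Pd^2+(aq)] in Q = 10^{0.980} yields log [Pd^2+(aq)] = −2.056, i.e. 0.0088 M.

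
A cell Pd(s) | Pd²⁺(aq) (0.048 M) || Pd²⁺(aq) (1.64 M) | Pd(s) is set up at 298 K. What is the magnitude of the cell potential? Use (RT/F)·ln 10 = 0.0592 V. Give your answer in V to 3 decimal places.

For a concentration cell E°cell = 0, since both electrodes use the same couple.
The compartment with the higher Pd²⁺(aq) concentration (1.64 M) acts as the cathode; ions are reduced there and produced at the dilute (0.048 M) anode.
With n = 2, Ecell = −(0.0592/2)·log([dilute]/[conc]) = −(0.0592/2)·log(0.048/1.64) = +0.045 V.

0.045 V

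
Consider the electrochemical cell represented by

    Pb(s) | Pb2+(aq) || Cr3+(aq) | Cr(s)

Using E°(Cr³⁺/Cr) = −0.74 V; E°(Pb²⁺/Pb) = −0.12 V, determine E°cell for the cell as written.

−0.62 V

By convention the left-hand electrode in cell notation is the anode (oxidation) and the right-hand electrode is the cathode (reduction).
E°cell = E°(right) − E°(left) = −0.74 − (−0.12) = −0.62 V.
The negative sign shows that, as written, the cell would require an external voltage to drive the reaction.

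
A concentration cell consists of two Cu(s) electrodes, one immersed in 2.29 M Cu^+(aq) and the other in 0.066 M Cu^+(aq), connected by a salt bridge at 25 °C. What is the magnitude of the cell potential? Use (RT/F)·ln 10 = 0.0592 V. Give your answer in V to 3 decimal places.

For a concentration cell E°cell = 0, since both electrodes use the same couple.
The compartment with the higher Cu^+(aq) concentration (2.29 M) acts as the cathode; ions are reduced there and produced at the dilute (0.066 M) anode.
With n = 1, Ecell = −(0.0592/1)·log([dilute]/[conc]) = −(0.0592/1)·log(0.066/2.29) = +0.091 V.

0.091 V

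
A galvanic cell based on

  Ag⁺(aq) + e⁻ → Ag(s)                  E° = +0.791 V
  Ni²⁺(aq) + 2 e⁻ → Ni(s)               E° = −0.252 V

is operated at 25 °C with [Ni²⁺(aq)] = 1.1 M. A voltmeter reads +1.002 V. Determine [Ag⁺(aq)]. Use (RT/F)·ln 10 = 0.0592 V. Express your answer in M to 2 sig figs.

With Ag⁺/Ag at the cathode and Ni²⁺/Ni at the anode, E°cell = +0.791 − (−0.252) = +1.043 V (n = 2).
From the Nernst equation, log Q = n(E° − E)/0.0592 = 2·(+1.043 − (+1.002))/0.0592 = 1.385.
For 2 Ag⁺(aq) + Ni(s) → 2 Ag(s) + Ni²⁺(aq), the reaction quotient is Q = [Ni²⁺(aq)] / [Ag⁺(aq)]^2.
Solving for the unknown gives log [Ag⁺(aq)] = −0.672, so [Ag⁺(aq)] ≈ 0.21 M.

0.21 M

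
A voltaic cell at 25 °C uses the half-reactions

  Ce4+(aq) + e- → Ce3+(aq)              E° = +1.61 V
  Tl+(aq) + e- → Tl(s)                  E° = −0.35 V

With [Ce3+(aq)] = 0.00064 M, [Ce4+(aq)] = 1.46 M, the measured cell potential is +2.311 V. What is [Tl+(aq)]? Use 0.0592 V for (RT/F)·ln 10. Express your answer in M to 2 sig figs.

0.0027 M

Ce⁴⁺/Ce³⁺ is the cathode (higher E°); E°cell = +1.61 − (−0.35) = +1.96 V with n = 1.
From the Nernst equation, log Q = n(E° − E)/0.0592 = 1·(+1.96 − (+2.311))/0.0592 = −5.929.
Balancing electrons gives Ce4+(aq) + Tl(s) → Ce3+(aq) + Tl+(aq); thus Q = ([Ce3+(aq)]·[Tl+(aq)]) / [Ce4+(aq)].
Substituting the known concentrations and solving, log [Tl+(aq)] = −2.571 and [Tl+(aq)] = 0.0027 M.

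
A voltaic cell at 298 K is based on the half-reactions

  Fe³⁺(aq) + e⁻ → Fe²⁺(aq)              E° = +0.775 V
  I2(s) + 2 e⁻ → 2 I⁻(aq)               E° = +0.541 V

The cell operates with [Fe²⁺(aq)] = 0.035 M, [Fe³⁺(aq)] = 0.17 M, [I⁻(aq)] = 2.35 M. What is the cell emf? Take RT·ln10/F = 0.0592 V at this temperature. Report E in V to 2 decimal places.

The Fe³⁺/Fe²⁺ couple has the more positive E°, so it is the cathode; I₂/I⁻ is the anode.
E°cell = E°cat − E°an = +0.775 − (+0.541) = +0.234 V; n = 2.
For the overall reaction 2 Fe³⁺(aq) + 2 I⁻(aq) → 2 Fe²⁺(aq) + I2(s), Q = [Fe²⁺(aq)]^2 / ([Fe³⁺(aq)]^2·[I⁻(aq)]^2) = 0.00768, giving log Q = −2.115.
Applying E = E° − (RT ln10/nF)·log Q gives +0.234 − (0.0592/2)(−2.115) = +0.30 V.

+0.30 V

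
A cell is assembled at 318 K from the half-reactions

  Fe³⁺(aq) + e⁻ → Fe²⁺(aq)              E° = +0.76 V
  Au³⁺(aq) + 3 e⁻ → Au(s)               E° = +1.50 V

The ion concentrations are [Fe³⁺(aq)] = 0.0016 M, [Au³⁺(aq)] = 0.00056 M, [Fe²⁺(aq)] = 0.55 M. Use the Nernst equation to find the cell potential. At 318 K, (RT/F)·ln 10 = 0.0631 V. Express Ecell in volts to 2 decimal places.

The Au³⁺/Au couple has the more positive E°, so it is the cathode; Fe³⁺/Fe²⁺ is the anode.
The standard potential is +1.50 − (+0.76) = +0.74 V and the balanced reaction transfers n = 3 electrons.
Balancing gives Au³⁺(aq) + 3 Fe²⁺(aq) → Au(s) + 3 Fe³⁺(aq); hence Q = [Fe³⁺(aq)]^3 / ([Au³⁺(aq)]·[Fe²⁺(aq)]^3) = 4.4×10^−5 (log Q = −4.357).
By the Nernst equation, E = +0.74 − (0.0631/3)·(−4.357) = +0.83 V.

+0.83 V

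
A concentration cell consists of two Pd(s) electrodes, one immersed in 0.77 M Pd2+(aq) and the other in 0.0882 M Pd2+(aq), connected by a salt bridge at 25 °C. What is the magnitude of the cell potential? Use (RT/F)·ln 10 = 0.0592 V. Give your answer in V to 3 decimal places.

0.028 V

For a concentration cell E°cell = 0, since both electrodes use the same couple.
The compartment with the higher Pd2+(aq) concentration (0.77 M) acts as the cathode; ions are reduced there and produced at the dilute (0.0882 M) anode.
With n = 2, Ecell = −(0.0592/2)·log([dilute]/[conc]) = −(0.0592/2)·log(0.0882/0.77) = +0.028 V.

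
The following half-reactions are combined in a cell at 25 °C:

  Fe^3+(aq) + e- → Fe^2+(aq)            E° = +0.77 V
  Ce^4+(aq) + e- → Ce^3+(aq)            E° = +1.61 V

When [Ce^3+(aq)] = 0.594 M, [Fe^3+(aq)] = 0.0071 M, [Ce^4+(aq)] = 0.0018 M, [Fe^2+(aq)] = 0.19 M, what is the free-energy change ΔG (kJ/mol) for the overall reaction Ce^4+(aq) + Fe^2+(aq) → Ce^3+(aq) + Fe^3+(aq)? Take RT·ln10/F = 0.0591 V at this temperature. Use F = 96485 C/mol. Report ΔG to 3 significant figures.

With Ce⁴⁺/Ce³⁺ reduced at the cathode, E°cell = +1.61 − (+0.77) = +0.84 V and n = 1.
Here Q = ([Ce^3+(aq)]·[Fe^3+(aq)]) / ([Ce^4+(aq)]·[Fe^2+(aq)]) = 12.3 (log Q = 1.091), giving E = +0.84 − (0.0591/1)·(1.091) = +0.7755 V.
ΔG = −nFE = −(1)(96485)(+0.7755) J/mol = −74.8 kJ/mol.

−74.8 kJ/mol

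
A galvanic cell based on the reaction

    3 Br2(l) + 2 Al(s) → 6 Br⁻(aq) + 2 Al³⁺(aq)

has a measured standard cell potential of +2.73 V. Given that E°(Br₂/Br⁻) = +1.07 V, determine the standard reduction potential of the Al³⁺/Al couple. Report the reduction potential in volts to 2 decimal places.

−1.66 V

In the reaction as written the Br₂/Br⁻ couple is reduced (cathode) and Al³⁺/Al is oxidized (anode), so E°cell = E°(Br₂/Br⁻) − E°(Al³⁺/Al).
E°(Al³⁺/Al) = E°(cathode) − E°cell = +1.07 − (+2.73) = −1.66 V.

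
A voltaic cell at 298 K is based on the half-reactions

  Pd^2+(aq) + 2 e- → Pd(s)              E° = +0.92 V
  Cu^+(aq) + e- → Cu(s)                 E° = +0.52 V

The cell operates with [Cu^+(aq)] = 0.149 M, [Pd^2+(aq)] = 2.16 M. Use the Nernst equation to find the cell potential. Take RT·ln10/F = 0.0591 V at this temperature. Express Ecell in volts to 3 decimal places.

+0.459 V

The Pd²⁺/Pd couple has the more positive E°, so it is the cathode; Cu⁺/Cu is the anode.
E°cell = E°cat − E°an = +0.92 − (+0.52) = +0.40 V; n = 2.
The balanced reaction is Pd^2+(aq) + 2 Cu(s) → Pd(s) + 2 Cu^+(aq), so Q = [Cu^+(aq)]^2 / [Pd^2+(aq)] = 0.0103 and log Q = −1.988.
By the Nernst equation, E = +0.40 − (0.0591/2)·(−1.988) = +0.459 V.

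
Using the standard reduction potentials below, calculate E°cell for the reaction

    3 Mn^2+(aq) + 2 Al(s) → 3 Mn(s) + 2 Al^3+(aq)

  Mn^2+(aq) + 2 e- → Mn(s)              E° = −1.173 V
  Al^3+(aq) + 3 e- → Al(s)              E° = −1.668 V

Mn^2+(aq) gains electrons, so the Mn²⁺/Mn couple is the cathode; the Al³⁺/Al couple is the anode.
E°cell = E°(cathode) − E°(anode) = −1.173 − (−1.668) = +0.495 V.
The positive value indicates the reaction is spontaneous as written.

+0.495 V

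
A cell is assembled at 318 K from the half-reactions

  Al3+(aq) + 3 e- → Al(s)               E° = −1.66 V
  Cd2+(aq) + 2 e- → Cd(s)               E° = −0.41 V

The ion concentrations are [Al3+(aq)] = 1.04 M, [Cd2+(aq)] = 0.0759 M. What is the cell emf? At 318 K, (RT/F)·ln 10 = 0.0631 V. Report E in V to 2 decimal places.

+1.21 V

Since E°(Cd²⁺/Cd) > E°(Al³⁺/Al), Cd²⁺/Cd serves as the cathode.
E°cell = E°cat − E°an = −0.41 − (−1.66) = +1.25 V; n = 6.
For the overall reaction 3 Cd2+(aq) + 2 Al(s) → 3 Cd(s) + 2 Al3+(aq), Q = [Al3+(aq)]^2 / [Cd2+(aq)]^3 = 2.47×10^3, giving log Q = 3.393.
By the Nernst equation, E = +1.25 − (0.0631/6)·(3.393) = +1.21 V.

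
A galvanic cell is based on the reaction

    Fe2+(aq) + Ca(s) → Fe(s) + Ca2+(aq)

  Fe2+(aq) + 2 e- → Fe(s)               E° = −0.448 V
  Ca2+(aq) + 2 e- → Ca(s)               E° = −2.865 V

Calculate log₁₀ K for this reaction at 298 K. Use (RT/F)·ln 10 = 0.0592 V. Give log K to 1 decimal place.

The Fe²⁺/Fe couple is reduced (cathode); E°cell = −0.448 − (−2.865) = +2.417 V with n = 2.
At equilibrium E = 0, so log K = nE°cell / 0.0592 = (2)(+2.417) / 0.0592 = 81.7.

log K = 81.7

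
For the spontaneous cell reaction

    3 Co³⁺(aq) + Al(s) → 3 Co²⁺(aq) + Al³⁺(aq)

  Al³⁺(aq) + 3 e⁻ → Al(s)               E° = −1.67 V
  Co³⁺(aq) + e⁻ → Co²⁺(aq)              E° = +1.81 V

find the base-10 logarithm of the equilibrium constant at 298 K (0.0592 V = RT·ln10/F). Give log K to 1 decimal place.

log K = 176.4

The Co³⁺/Co²⁺ couple is reduced (cathode); E°cell = +1.81 − (−1.67) = +3.48 V with n = 3.
At equilibrium E = 0, so log K = nE°cell / 0.0592 = (3)(+3.48) / 0.0592 = 176.4.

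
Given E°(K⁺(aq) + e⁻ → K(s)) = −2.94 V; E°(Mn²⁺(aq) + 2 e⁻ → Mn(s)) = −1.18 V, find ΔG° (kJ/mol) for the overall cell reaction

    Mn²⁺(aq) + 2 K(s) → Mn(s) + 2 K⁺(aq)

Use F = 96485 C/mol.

In the reaction as written Mn²⁺(aq) is reduced, so the Mn²⁺/Mn couple is the cathode and K⁺/K is the anode.
E°cell = −1.18 − (−2.94) = +1.76 V; balancing electrons gives n = 2.
ΔG° = −nFE°cell = −(2)(96485)(+1.76) J/mol = −340 kJ/mol.

−340 kJ/mol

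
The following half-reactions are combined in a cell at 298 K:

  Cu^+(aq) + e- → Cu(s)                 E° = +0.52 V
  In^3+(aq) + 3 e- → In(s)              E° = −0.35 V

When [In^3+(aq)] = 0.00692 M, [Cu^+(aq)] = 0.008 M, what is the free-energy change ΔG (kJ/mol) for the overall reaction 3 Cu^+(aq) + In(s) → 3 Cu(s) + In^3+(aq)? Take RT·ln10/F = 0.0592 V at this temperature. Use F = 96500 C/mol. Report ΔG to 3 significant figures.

With Cu⁺/Cu reduced at the cathode, E°cell = +0.52 − (−0.35) = +0.87 V and n = 3.
Here Q = [In^3+(aq)] / [Cu^+(aq)]^3 = 1.35×10^4 (log Q = 4.131), giving E = +0.87 − (0.0592/3)·(4.131) = +0.7885 V.
Then ΔG = −nFE = −3 × 96500 × +0.7885 J/mol = −228 kJ/mol.

−228 kJ/mol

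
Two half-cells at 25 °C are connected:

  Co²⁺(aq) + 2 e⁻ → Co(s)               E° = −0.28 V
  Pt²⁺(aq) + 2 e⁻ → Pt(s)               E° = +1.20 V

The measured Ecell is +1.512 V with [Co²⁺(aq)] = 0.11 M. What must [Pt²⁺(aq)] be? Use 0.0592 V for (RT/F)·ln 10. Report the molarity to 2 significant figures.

With Pt²⁺/Pt at the cathode and Co²⁺/Co at the anode, E°cell = +1.20 − (−0.28) = +1.48 V (n = 2).
Rearranging E = E° − (0.0592/n)·log Q gives log Q = 2(+1.48 − (+1.512))/0.0592 = −1.081.
The balanced reaction is Pt²⁺(aq) + Co(s) → Pt(s) + Co²⁺(aq), so Q = [Co²⁺(aq)] / [Pt²⁺(aq)].
Substituting the known concentrations and solving, log [Pt²⁺(aq)] = 0.122 and [Pt²⁺(aq)] = 1.3 M.

1.3 M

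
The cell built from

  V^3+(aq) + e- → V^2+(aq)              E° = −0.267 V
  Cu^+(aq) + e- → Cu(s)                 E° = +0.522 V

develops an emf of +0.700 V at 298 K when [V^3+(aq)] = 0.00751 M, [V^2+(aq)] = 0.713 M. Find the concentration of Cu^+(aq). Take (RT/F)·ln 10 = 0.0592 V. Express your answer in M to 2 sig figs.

0.00033 M

The Cu⁺/Cu couple has the larger reduction potential, so it is the cathode: E°cell = +0.522 − (−0.267) = +0.789 V and n = 1.
Rearranging E = E° − (0.0592/n)·log Q gives log Q = 1(+0.789 − (+0.700))/0.0592 = 1.503.
Balancing electrons gives Cu^+(aq) + V^2+(aq) → Cu(s) + V^3+(aq); thus Q = [V^3+(aq)] / ([Cu^+(aq)]·[V^2+(aq)]).
Isolating [Cu^+(aq)] in Q = 10^{1.503} yields log [Cu^+(aq)] = −3.480, i.e. 0.00033 M.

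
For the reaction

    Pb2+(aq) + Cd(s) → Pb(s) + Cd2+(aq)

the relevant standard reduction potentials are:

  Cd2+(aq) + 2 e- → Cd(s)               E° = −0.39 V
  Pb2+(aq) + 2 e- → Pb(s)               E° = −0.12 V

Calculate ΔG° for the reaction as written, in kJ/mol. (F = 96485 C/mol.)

In the reaction as written Pb2+(aq) is reduced, so the Pb²⁺/Pb couple is the cathode and Cd²⁺/Cd is the anode.
E°cell = −0.12 − (−0.39) = +0.27 V; balancing electrons gives n = 2.
ΔG° = −nFE°cell = −(2)(96485)(+0.27) J/mol = −52.1 kJ/mol.

−52.1 kJ/mol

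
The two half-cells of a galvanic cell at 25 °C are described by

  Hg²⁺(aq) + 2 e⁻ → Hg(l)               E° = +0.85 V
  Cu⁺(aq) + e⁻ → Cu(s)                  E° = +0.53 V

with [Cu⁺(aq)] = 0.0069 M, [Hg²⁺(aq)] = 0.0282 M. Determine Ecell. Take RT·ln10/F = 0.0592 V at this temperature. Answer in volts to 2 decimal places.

The Hg²⁺/Hg couple has the more positive E°, so it is the cathode; Cu⁺/Cu is the anode.
E°cell = E°cat − E°an = +0.85 − (+0.53) = +0.32 V; n = 2.
Balancing gives Hg²⁺(aq) + 2 Cu(s) → Hg(l) + 2 Cu⁺(aq); hence Q = [Cu⁺(aq)]^2 / [Hg²⁺(aq)] = 0.00169 (log Q = −2.773).
Applying E = E° − (RT ln10/nF)·log Q gives +0.32 − (0.0592/2)(−2.773) = +0.40 V.

+0.40 V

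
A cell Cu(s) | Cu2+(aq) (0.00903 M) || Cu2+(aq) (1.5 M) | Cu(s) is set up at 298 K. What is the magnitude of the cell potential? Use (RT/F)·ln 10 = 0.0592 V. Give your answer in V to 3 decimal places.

0.066 V

For a concentration cell E°cell = 0, since both electrodes use the same couple.
The compartment with the higher Cu2+(aq) concentration (1.5 M) acts as the cathode; ions are reduced there and produced at the dilute (0.00903 M) anode.
With n = 2, Ecell = −(0.0592/2)·log([dilute]/[conc]) = −(0.0592/2)·log(0.00903/1.5) = +0.066 V.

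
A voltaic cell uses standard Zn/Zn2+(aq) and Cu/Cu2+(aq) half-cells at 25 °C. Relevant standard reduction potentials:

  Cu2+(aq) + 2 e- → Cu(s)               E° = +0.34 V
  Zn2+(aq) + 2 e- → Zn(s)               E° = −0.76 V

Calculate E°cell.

+1.10 V

The Cu²⁺/Cu couple has the higher E°, so Cu ion is reduced (cathode) and Zn is oxidized (anode).
E°cell = E°(cathode) − E°(anode) = +0.34 − (−0.76) = +1.10 V.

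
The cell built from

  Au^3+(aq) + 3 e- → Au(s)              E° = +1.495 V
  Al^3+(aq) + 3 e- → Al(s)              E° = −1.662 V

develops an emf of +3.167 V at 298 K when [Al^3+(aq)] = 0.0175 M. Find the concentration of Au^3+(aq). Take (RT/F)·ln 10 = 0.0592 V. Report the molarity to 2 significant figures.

The Au³⁺/Au couple has the larger reduction potential, so it is the cathode: E°cell = +1.495 − (−1.662) = +3.157 V and n = 3.
Rearranging E = E° − (0.0592/n)·log Q gives log Q = 3(+3.157 − (+3.167))/0.0592 = −0.507.
For Au^3+(aq) + Al(s) → Au(s) + Al^3+(aq), the reaction quotient is Q = [Al^3+(aq)] / [Au^3+(aq)].
Solving for the unknown gives log [Au^3+(aq)] = −1.250, so [Au^3+(aq)] ≈ 0.056 M.

0.056 M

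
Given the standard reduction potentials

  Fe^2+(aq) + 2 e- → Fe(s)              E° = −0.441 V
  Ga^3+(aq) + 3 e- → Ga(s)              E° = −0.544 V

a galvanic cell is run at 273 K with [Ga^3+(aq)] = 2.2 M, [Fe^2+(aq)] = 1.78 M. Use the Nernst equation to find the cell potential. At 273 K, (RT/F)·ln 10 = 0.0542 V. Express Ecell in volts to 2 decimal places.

The Fe²⁺/Fe couple has the more positive E°, so it is the cathode; Ga³⁺/Ga is the anode.
The standard potential is −0.441 − (−0.544) = +0.103 V and the balanced reaction transfers n = 6 electrons.
The balanced reaction is 3 Fe^2+(aq) + 2 Ga(s) → 3 Fe(s) + 2 Ga^3+(aq), so Q = [Ga^3+(aq)]^2 / [Fe^2+(aq)]^3 = 0.858 and log Q = −0.066.
E = E° − (0.0542/n)·log Q = +0.103 − (0.0542/6)(−0.066) = +0.10 V.

+0.10 V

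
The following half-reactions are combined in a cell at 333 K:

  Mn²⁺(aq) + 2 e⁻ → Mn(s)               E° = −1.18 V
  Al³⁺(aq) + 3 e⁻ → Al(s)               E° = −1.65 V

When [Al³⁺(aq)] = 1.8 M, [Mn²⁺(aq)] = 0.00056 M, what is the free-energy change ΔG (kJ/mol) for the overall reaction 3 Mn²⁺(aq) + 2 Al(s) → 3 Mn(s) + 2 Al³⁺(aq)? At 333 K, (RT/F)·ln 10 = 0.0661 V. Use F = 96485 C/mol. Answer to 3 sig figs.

With Mn²⁺/Mn reduced at the cathode, E°cell = −1.18 − (−1.65) = +0.47 V and n = 6.
Here Q = [Al³⁺(aq)]^2 / [Mn²⁺(aq)]^3 = 1.84×10^10 (log Q = 10.266), giving E = +0.47 − (0.0661/6)·(10.266) = +0.3569 V.
Finally ΔG = −nFE = −(6)(96485 C/mol)(+0.3569 V) = −207 kJ/mol.

−207 kJ/mol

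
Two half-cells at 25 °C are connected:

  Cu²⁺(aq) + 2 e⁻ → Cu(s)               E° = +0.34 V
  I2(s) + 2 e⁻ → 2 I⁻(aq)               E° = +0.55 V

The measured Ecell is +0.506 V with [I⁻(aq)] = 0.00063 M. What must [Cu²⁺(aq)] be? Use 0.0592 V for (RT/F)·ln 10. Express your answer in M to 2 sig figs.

0.00025 M

I₂/I⁻ is the cathode (higher E°); E°cell = +0.55 − (+0.34) = +0.21 V with n = 2.
From the Nernst equation, log Q = n(E° − E)/0.0592 = 2·(+0.21 − (+0.506))/0.0592 = −10.000.
For I2(s) + Cu(s) → 2 I⁻(aq) + Cu²⁺(aq), the reaction quotient is Q = [I⁻(aq)]^2·[Cu²⁺(aq)].
Substituting the known concentrations and solving, log [Cu²⁺(aq)] = −3.599 and [Cu²⁺(aq)] = 0.00025 M.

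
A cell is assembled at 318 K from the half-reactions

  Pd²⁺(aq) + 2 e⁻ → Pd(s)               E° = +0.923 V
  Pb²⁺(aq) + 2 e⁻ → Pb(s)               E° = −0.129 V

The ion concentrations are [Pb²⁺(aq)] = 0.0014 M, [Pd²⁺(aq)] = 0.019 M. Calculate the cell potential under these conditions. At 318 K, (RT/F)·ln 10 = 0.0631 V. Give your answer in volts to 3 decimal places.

The Pd²⁺/Pd couple has the more positive E°, so it is the cathode; Pb²⁺/Pb is the anode.
E°cell = E°cat − E°an = +0.923 − (−0.129) = +1.052 V; n = 2.
Balancing gives Pd²⁺(aq) + Pb(s) → Pd(s) + Pb²⁺(aq); hence Q = [Pb²⁺(aq)] / [Pd²⁺(aq)] = 0.0737 (log Q = −1.133).
E = E° − (0.0631/n)·log Q = +1.052 − (0.0631/2)(−1.133) = +1.088 V.

+1.088 V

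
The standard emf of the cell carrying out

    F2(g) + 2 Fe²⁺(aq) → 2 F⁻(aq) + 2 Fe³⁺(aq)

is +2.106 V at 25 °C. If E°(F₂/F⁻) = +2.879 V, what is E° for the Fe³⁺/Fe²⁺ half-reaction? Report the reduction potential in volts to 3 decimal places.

+0.773 V

In the reaction as written the F₂/F⁻ couple is reduced (cathode) and Fe³⁺/Fe²⁺ is oxidized (anode), so E°cell = E°(F₂/F⁻) − E°(Fe³⁺/Fe²⁺).
E°(Fe³⁺/Fe²⁺) = E°(cathode) − E°cell = +2.879 − (+2.106) = +0.773 V.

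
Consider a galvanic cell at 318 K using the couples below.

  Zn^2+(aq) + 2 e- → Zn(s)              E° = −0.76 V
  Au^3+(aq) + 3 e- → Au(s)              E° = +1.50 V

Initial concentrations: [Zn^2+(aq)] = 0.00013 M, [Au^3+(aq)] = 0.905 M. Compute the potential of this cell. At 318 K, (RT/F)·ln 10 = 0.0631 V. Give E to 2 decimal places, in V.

+2.38 V

The Au³⁺/Au couple has the more positive E°, so it is the cathode; Zn²⁺/Zn is the anode.
E°cell = +1.50 − (−0.76) = +2.26 V, with n = 6 electrons transferred.
For the overall reaction 2 Au^3+(aq) + 3 Zn(s) → 2 Au(s) + 3 Zn^2+(aq), Q = [Zn^2+(aq)]^3 / [Au^3+(aq)]^2 = 2.68×10^−12, giving log Q = −11.571.
E = E° − (0.0631/n)·log Q = +2.26 − (0.0631/6)(−11.571) = +2.38 V.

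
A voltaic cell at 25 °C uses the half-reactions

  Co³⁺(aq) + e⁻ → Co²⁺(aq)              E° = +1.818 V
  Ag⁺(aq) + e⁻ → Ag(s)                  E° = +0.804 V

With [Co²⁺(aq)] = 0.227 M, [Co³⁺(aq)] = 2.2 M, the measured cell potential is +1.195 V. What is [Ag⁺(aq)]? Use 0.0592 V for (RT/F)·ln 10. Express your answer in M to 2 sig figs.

0.0085 M

Co³⁺/Co²⁺ is the cathode (higher E°); E°cell = +1.818 − (+0.804) = +1.014 V with n = 1.
Since E = E° − (0.0592/n)·log Q, log Q = n(E° − E)/0.0592 = −3.057.
The balanced reaction is Co³⁺(aq) + Ag(s) → Co²⁺(aq) + Ag⁺(aq), so Q = ([Co²⁺(aq)]·[Ag⁺(aq)]) / [Co³⁺(aq)].
Solving for the unknown gives log [Ag⁺(aq)] = −2.071, so [Ag⁺(aq)] ≈ 0.0085 M.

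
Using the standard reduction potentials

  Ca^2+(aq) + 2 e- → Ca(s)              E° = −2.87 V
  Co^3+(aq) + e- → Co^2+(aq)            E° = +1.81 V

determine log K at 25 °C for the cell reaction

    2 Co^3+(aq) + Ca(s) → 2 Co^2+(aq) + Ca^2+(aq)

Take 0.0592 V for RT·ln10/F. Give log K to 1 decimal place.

The Co³⁺/Co²⁺ couple is reduced (cathode); E°cell = +1.81 − (−2.87) = +4.68 V with n = 2.
At equilibrium E = 0, so log K = nE°cell / 0.0592 = (2)(+4.68) / 0.0592 = 158.1.

log K = 158.1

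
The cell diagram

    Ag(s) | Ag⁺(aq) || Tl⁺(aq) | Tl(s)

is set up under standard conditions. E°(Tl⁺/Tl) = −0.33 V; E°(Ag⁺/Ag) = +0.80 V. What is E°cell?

By convention the left-hand electrode in cell notation is the anode (oxidation) and the right-hand electrode is the cathode (reduction).
E°cell = E°(right) − E°(left) = −0.33 − (+0.80) = −1.13 V.
The negative sign shows that, as written, the cell would require an external voltage to drive the reaction.

−1.13 V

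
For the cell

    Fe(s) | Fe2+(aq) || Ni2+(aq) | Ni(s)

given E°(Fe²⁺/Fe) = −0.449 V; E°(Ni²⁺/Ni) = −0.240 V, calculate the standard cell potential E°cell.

+0.209 V

By convention the left-hand electrode in cell notation is the anode (oxidation) and the right-hand electrode is the cathode (reduction).
E°cell = E°(right) − E°(left) = −0.240 − (−0.449) = +0.209 V.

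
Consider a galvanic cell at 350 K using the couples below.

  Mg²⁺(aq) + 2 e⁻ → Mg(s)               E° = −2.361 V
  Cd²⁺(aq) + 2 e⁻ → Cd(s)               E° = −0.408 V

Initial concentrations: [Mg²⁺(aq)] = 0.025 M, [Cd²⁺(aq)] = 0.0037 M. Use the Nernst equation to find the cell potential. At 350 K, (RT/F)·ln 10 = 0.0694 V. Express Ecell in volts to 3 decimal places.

+1.924 V

Cd²⁺/Cd is reduced (cathode, E° = −0.408 V) and Mg²⁺/Mg is oxidized (anode).
The standard potential is −0.408 − (−2.361) = +1.953 V and the balanced reaction transfers n = 2 electrons.
For the overall reaction Cd²⁺(aq) + Mg(s) → Cd(s) + Mg²⁺(aq), Q = [Mg²⁺(aq)] / [Cd²⁺(aq)] = 6.76, giving log Q = 0.830.
Applying E = E° − (RT ln10/nF)·log Q gives +1.953 − (0.0694/2)(0.830) = +1.924 V.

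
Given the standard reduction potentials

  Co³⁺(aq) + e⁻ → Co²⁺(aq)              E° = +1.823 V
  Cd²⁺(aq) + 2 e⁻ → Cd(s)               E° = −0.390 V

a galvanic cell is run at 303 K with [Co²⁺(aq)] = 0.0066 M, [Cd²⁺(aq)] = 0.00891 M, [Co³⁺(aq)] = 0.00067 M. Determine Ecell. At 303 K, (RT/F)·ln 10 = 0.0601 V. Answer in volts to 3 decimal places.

+2.215 V

Co³⁺/Co²⁺ is reduced (cathode, E° = +1.823 V) and Cd²⁺/Cd is oxidized (anode).
E°cell = +1.823 − (−0.390) = +2.213 V, with n = 2 electrons transferred.
The balanced reaction is 2 Co³⁺(aq) + Cd(s) → 2 Co²⁺(aq) + Cd²⁺(aq), so Q = ([Co²⁺(aq)]^2·[Cd²⁺(aq)]) / [Co³⁺(aq)]^2 = 0.865 and log Q = −0.063.
E = E° − (0.0601/n)·log Q = +2.213 − (0.0601/2)(−0.063) = +2.215 V.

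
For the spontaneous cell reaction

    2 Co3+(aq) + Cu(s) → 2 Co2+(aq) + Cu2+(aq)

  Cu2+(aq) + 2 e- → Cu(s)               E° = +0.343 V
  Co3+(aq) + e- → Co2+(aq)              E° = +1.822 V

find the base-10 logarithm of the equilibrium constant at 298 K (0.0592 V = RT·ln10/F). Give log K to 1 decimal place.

log K = 50.0

The Co³⁺/Co²⁺ couple is reduced (cathode); E°cell = +1.822 − (+0.343) = +1.479 V with n = 2.
At equilibrium E = 0, so log K = nE°cell / 0.0592 = (2)(+1.479) / 0.0592 = 50.0.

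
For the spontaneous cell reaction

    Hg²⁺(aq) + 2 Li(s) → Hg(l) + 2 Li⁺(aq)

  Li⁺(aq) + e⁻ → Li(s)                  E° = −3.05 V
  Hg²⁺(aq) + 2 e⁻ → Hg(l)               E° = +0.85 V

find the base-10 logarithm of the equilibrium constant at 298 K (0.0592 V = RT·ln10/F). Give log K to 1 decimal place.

log K = 131.8

The Hg²⁺/Hg couple is reduced (cathode); E°cell = +0.85 − (−3.05) = +3.90 V with n = 2.
At equilibrium E = 0, so log K = nE°cell / 0.0592 = (2)(+3.90) / 0.0592 = 131.8.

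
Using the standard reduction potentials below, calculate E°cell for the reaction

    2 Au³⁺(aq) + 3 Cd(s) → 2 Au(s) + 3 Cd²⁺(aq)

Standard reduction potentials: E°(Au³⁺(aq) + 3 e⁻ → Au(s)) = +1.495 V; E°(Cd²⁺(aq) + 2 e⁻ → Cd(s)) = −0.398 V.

Au³⁺(aq) gains electrons, so the Au³⁺/Au couple is the cathode; the Cd²⁺/Cd couple is the anode.
E°cell = E°(cathode) − E°(anode) = +1.495 − (−0.398) = +1.893 V.
The positive value indicates the reaction is spontaneous as written.

+1.893 V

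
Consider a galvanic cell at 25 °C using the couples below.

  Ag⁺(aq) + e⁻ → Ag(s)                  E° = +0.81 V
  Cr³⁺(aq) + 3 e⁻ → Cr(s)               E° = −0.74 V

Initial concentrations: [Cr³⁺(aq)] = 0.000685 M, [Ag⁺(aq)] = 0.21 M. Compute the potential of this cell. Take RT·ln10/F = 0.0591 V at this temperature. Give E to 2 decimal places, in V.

Ag⁺/Ag is reduced (cathode, E° = +0.81 V) and Cr³⁺/Cr is oxidized (anode).
E°cell = E°cat − E°an = +0.81 − (−0.74) = +1.55 V; n = 3.
For the overall reaction 3 Ag⁺(aq) + Cr(s) → 3 Ag(s) + Cr³⁺(aq), Q = [Cr³⁺(aq)] / [Ag⁺(aq)]^3 = 0.074, giving log Q = −1.131.
By the Nernst equation, E = +1.55 − (0.0591/3)·(−1.131) = +1.57 V.

+1.57 V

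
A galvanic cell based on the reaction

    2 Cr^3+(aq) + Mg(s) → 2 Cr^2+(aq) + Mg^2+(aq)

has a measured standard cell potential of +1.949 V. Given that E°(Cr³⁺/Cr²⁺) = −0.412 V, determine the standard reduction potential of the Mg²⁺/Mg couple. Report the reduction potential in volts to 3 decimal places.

In the reaction as written the Cr³⁺/Cr²⁺ couple is reduced (cathode) and Mg²⁺/Mg is oxidized (anode), so E°cell = E°(Cr³⁺/Cr²⁺) − E°(Mg²⁺/Mg).
E°(Mg²⁺/Mg) = E°(cathode) − E°cell = −0.412 − (+1.949) = −2.361 V.

−2.361 V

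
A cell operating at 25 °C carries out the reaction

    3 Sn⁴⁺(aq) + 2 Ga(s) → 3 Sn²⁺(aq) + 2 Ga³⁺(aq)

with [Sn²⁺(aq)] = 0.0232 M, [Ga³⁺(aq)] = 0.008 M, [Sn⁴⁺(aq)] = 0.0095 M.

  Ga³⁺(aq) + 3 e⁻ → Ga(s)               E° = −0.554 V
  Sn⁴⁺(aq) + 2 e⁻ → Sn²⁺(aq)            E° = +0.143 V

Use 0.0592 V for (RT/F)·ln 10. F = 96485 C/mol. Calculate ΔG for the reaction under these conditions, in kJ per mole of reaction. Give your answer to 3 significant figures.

−421 kJ/mol

E°cell = +0.143 − (−0.554) = +0.697 V; the balanced reaction transfers n = 6 electrons.
Q = ([Sn²⁺(aq)]^3·[Ga³⁺(aq)]^2) / [Sn⁴⁺(aq)]^3 = 0.000932, so log Q = −3.031 and E = +0.697 − (0.0592/6)(−3.031) = +0.7269 V.
ΔG = −nFE = −(6)(96485)(+0.7269) J/mol = −421 kJ/mol.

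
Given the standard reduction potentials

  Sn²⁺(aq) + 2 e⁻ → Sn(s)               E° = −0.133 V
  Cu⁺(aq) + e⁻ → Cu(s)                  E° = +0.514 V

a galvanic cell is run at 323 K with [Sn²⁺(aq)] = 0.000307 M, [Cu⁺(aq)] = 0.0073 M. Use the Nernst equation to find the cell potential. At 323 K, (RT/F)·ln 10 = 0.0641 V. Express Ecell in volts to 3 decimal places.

Since E°(Cu⁺/Cu) > E°(Sn²⁺/Sn), Cu⁺/Cu serves as the cathode.
E°cell = +0.514 − (−0.133) = +0.647 V, with n = 2 electrons transferred.
The balanced reaction is 2 Cu⁺(aq) + Sn(s) → 2 Cu(s) + Sn²⁺(aq), so Q = [Sn²⁺(aq)] / [Cu⁺(aq)]^2 = 5.76 and log Q = 0.760.
E = E° − (0.0641/n)·log Q = +0.647 − (0.0641/2)(0.760) = +0.623 V.

+0.623 V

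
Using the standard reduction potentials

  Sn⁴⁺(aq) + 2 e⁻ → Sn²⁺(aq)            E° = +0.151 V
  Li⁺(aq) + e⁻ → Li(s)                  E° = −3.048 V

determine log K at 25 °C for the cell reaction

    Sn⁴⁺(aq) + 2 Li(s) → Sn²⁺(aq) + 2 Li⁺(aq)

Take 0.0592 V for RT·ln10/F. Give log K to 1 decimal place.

The Sn⁴⁺/Sn²⁺ couple is reduced (cathode); E°cell = +0.151 − (−3.048) = +3.199 V with n = 2.
At equilibrium E = 0, so log K = nE°cell / 0.0592 = (2)(+3.199) / 0.0592 = 108.1.

log K = 108.1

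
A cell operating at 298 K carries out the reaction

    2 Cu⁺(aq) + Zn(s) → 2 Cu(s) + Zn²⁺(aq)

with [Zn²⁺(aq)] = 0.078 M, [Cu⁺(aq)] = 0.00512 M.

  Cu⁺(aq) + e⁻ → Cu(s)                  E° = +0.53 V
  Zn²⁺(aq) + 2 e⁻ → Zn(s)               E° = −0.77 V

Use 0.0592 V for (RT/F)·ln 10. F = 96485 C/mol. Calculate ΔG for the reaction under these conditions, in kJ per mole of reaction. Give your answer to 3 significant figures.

−231 kJ/mol

With Cu⁺/Cu reduced at the cathode, E°cell = +0.53 − (−0.77) = +1.30 V and n = 2.
Q = [Zn²⁺(aq)] / [Cu⁺(aq)]^2 = 2.98×10^3, so log Q = 3.474 and E = +1.30 − (0.0592/2)(3.474) = +1.1972 V.
Finally ΔG = −nFE = −(2)(96485 C/mol)(+1.1972 V) = −231 kJ/mol.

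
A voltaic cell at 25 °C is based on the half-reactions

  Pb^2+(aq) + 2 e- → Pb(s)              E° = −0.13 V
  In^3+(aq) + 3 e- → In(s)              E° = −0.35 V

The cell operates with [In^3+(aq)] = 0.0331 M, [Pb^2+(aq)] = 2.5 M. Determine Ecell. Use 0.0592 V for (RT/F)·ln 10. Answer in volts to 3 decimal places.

+0.261 V

Since E°(Pb²⁺/Pb) > E°(In³⁺/In), Pb²⁺/Pb serves as the cathode.
E°cell = E°cat − E°an = −0.13 − (−0.35) = +0.22 V; n = 6.
Balancing gives 3 Pb^2+(aq) + 2 In(s) → 3 Pb(s) + 2 In^3+(aq); hence Q = [In^3+(aq)]^2 / [Pb^2+(aq)]^3 = 7.01×10^−5 (log Q = −4.154).
Applying E = E° − (RT ln10/nF)·log Q gives +0.22 − (0.0592/6)(−4.154) = +0.261 V.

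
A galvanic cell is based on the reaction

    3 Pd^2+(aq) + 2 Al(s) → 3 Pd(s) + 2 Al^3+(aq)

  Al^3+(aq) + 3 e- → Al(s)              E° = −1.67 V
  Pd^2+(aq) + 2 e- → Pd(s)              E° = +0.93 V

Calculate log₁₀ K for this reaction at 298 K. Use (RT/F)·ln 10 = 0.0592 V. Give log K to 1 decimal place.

log K = 263.5

The Pd²⁺/Pd couple is reduced (cathode); E°cell = +0.93 − (−1.67) = +2.60 V with n = 6.
At equilibrium E = 0, so log K = nE°cell / 0.0592 = (6)(+2.60) / 0.0592 = 263.5.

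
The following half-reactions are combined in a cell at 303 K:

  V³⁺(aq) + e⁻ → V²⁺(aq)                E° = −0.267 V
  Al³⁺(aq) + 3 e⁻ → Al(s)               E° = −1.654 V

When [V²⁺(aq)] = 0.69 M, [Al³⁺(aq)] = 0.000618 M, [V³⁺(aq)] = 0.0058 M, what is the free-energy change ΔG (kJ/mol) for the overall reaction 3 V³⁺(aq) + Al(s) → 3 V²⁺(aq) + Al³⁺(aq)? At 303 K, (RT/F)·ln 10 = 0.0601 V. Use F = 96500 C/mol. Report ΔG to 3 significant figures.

−384 kJ/mol

The standard cell potential is −0.267 − (−1.654) = +1.387 V, with n = 3 electrons in the balanced equation.
Q = ([V²⁺(aq)]^3·[Al³⁺(aq)]) / [V³⁺(aq)]^3 = 1.04×10^3, so log Q = 3.017 and E = +1.387 − (0.0601/3)(3.017) = +1.3266 V.
Finally ΔG = −nFE = −(3)(96500 C/mol)(+1.3266 V) = −384 kJ/mol.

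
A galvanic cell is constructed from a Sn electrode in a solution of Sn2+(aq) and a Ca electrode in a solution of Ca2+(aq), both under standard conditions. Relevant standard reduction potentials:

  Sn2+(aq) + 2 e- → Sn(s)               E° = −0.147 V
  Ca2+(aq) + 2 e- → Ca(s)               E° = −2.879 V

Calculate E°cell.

+2.732 V

The Sn²⁺/Sn couple has the higher E°, so Sn ion is reduced (cathode) and Ca is oxidized (anode).
E°cell = E°(cathode) − E°(anode) = −0.147 − (−2.879) = +2.732 V.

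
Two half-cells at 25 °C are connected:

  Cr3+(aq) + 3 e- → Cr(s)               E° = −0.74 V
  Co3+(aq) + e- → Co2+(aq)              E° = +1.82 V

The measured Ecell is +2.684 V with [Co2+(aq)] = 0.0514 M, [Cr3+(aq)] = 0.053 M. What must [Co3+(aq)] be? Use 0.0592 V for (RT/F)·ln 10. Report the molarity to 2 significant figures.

The Co³⁺/Co²⁺ couple has the larger reduction potential, so it is the cathode: E°cell = +1.82 − (−0.74) = +2.56 V and n = 3.
From the Nernst equation, log Q = n(E° − E)/0.0592 = 3·(+2.56 − (+2.684))/0.0592 = −6.284.
For 3 Co3+(aq) + Cr(s) → 3 Co2+(aq) + Cr3+(aq), the reaction quotient is Q = ([Co2+(aq)]^3·[Cr3+(aq)]) / [Co3+(aq)]^3.
Solving for the unknown gives log [Co3+(aq)] = 0.380, so [Co3+(aq)] ≈ 2.4 M.

2.4 M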